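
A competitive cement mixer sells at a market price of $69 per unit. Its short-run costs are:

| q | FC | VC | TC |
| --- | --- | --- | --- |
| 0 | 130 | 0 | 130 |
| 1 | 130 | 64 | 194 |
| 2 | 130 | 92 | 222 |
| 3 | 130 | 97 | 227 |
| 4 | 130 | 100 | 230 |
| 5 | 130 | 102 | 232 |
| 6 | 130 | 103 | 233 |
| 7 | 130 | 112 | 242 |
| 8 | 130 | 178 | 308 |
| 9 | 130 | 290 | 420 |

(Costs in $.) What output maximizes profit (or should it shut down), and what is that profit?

q = 8; profit = $244

Profit at each row (π = 69q − TC): q=0: -130; q=1: -125; q=2: -84; q=3: -20; q=4: 46; q=5: 113; q=6: 181; q=7: 241; q=8: 244; q=9: 201.
Profit is maximized at q = 8. AVC there is 178/8 = $22.25 ≤ P, so producing beats shutting down (which would give -$130).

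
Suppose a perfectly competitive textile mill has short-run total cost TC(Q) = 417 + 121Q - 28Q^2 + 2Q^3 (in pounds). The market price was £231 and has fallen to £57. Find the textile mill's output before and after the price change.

AVC = 121 - 28Q + 2Q^2, minimized at Q = 7 where min AVC = £23. MC = 121 - 56Q + 6Q^2.
At P = £231 ≥ min AVC, set P = MC on the rising branch: Q = 11.
At P = £57 ≥ min AVC, set P = MC: Q = 8. The firm stays open but cuts output.

Output falls from 11 to 8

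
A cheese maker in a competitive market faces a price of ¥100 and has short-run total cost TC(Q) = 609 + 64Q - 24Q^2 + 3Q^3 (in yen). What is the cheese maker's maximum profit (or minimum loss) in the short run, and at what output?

Profit = -¥177 at Q = 6

AVC = 64 - 24Q + 3Q^2; min AVC = ¥16 at Q = 4. Since P = ¥100 ≥ min AVC, the firm produces.
With MC = 64 - 48Q + 9Q^2, P = MC on the upward-sloping part at Q* = 6.
TR = 100·6 = 600. TC = 609 + 168 = 777. Profit = 600 − 777 = -¥177.
Shutting down would mean losing the fixed cost of ¥609, so operating at a loss of ¥177 is better by ¥432.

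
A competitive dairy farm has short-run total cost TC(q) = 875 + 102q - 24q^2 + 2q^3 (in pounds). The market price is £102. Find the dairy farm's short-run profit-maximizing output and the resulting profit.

AVC = 102 - 24q + 2q^2; min AVC = £30 at q = 6. Since P = £102 ≥ min AVC, the firm produces.
MC = 102 - 48q + 6q^2. Setting P = MC and taking the root on the rising branch gives q* = 8.
TR = 102·8 = 816. TC = 875 + 304 = 1179. Profit = 816 − 1179 = -£363.
Shutting down would mean losing the fixed cost of £875, so operating at a loss of £363 is better by £512.

Profit = -£363 at q = 8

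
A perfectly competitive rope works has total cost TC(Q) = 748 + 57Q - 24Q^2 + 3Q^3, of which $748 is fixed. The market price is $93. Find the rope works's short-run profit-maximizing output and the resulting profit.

AVC = 57 - 24Q + 3Q^2; min AVC = $9 at Q = 4. Since P = $93 ≥ min AVC, the firm produces.
MC = 57 - 48Q + 9Q^2. Setting P = MC and taking the root on the rising branch gives Q* = 6.
TR = 93·6 = 558. TC = 748 + 126 = 874. Profit = 558 − 874 = -$316.
That loss of $316 beats the $748 the firm would lose by shutting down; producing recovers $432 of fixed cost.

Profit = -$316 at Q = 6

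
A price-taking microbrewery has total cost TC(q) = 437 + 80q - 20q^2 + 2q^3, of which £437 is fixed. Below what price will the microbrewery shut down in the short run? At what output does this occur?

Short-run supply begins at min AVC. From VC = 80q - 20q^2 + 2q^3, AVC = 80 - 20q + 2q^2.
dAVC/dq = -20 + 4q = 0 gives q = 5. min AVC = 80 - 20·5 + 2·5^2 = 30.
So the shutdown price is £30.

£30 per unit, at q = 5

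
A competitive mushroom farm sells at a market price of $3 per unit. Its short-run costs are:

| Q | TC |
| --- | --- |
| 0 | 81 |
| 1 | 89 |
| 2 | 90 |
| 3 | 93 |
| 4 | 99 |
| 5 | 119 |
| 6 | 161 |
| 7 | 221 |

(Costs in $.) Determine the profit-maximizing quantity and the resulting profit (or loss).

Profit at each row (π = 3Q − TC): Q=0: -81; Q=1: -86; Q=2: -84; Q=3: -84; Q=4: -87; Q=5: -104; Q=6: -143; Q=7: -200.
Profit is highest at Q = 0. Equivalently, the lowest AVC in the table is 12/3 ≈ $4 at Q = 3, and P = $3 falls below it — price never covers variable cost, so the firm shuts down and loses only its fixed cost.

Q = 0 (shut down); profit = -$81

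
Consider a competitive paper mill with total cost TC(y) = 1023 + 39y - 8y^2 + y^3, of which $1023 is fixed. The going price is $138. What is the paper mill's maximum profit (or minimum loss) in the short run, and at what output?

AVC = 39 - 8y + y^2 has its minimum $23 at y = 4; price $138 clears that bar, so the firm operates.
MC = 39 - 16y + 3y^2. Setting P = MC and taking the root on the rising branch gives y* = 9.
TR = 138·9 = 1242. TC = 1023 + 432 = 1455. Profit = 1242 − 1455 = -$213.
That loss of $213 beats the $1023 the firm would lose by shutting down; producing recovers $810 of fixed cost.

Profit = -$213 at y = 9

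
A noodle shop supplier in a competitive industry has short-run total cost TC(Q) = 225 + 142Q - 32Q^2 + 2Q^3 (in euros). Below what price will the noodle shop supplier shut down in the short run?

The shutdown price is the minimum of AVC. VC = 142Q - 32Q^2 + 2Q^3, so AVC = 142 - 32Q + 2Q^2.
At the minimum of AVC, MC = AVC. MC = 142 - 64Q + 6Q^2; setting MC = AVC gives 4Q^2 - 32Q = 0, so Q = 8. min AVC = 14.
For P < €14 the firm produces nothing.

€14 per unit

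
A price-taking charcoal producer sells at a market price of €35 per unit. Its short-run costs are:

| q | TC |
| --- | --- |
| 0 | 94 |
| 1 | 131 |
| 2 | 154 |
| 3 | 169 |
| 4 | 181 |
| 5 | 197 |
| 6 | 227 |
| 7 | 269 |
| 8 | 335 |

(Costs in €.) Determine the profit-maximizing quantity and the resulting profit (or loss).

Compute π = P·q − TC at each output: q=0: -94; q=1: -96; q=2: -84; q=3: -64; q=4: -41; q=5: -22; q=6: -17; q=7: -24; q=8: -55.
Profit is maximized at q = 6. AVC there is 133/6 = €22.17 ≤ P, so producing beats shutting down (which would give -€94).

q = 6; profit = -€17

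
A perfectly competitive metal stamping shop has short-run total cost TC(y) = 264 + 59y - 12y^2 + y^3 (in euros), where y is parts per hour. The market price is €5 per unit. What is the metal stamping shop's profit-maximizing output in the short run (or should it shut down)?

Shut down

Strip out fixed cost: VC = 59y - 12y^2 + y^3. Then AVC = 59 - 12y + y^2 and MC = 59 - 24y + 3y^2.
AVC hits its minimum where MC = AVC, at y = 6, giving min AVC = 59 - 12·6 + 6^2 = €23.
With P < min AVC (€5 < €23), every unit sold adds to the loss.
Shutting down limits the loss to fixed cost, €264.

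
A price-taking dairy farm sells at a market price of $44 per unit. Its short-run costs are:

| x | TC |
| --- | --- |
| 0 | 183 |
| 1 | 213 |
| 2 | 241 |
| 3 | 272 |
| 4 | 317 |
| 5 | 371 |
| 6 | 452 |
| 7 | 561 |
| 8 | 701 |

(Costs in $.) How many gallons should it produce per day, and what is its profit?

x = 3; profit = -$140

Tabulate TR − TC: x=0: -183; x=1: -169; x=2: -153; x=3: -140; x=4: -141; x=5: -151; x=6: -188; x=7: -253; x=8: -349.
Profit is maximized at x = 3. AVC there is 89/3 = $29.67 ≤ P, so producing beats shutting down (which would give -$183).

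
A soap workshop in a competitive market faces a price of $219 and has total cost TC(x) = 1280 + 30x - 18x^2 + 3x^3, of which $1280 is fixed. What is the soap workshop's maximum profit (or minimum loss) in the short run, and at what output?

Profit = -$104 at x = 7

AVC = 30 - 18x + 3x^2; min AVC = $3 at x = 3. Since P = $219 ≥ min AVC, the firm produces.
With MC = 30 - 36x + 9x^2, P = MC on the upward-sloping part at x* = 7.
TR = 219·7 = 1533. TC = 1280 + 357 = 1637. Profit = 1533 − 1637 = -$104.
By producing, the firm covers all variable cost plus $1176 of fixed cost; shutting down would lose the full $1280.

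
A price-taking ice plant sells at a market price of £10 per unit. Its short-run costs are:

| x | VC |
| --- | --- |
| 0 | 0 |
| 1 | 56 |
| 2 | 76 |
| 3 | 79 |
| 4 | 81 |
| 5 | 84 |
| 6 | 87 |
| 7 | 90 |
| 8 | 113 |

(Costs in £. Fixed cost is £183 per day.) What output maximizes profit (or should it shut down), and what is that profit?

Profit at each row (π = 10x − TC): x=0: -183; x=1: -229; x=2: -239; x=3: -232; x=4: -224; x=5: -217; x=6: -210; x=7: -203; x=8: -216.
Profit is highest at x = 0. Equivalently, the lowest AVC in the table is 90/7 ≈ £12.86 at x = 7, and P = £10 falls below it — price never covers variable cost, so the firm shuts down and loses only its fixed cost.

x = 0 (shut down); profit = -£183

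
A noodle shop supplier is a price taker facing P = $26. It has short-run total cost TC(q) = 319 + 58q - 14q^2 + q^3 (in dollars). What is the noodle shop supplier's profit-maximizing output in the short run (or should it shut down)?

Variable cost is VC = 58q - 14q^2 + q^3, so AVC = VC/q = 58 - 14q + q^2 and MC = dTC/dq = 58 - 28q + 3q^2.
AVC is minimized where dAVC/dq = -14 + 2q = 0, at q = 7; min AVC = 58 - 14·7 + 7^2 = $9.
Because $26 ≥ $9, revenue can cover variable cost; the firm operates.
Set P = MC: 26 = 58 - 28q + 3q^2 → 32 - 28q + 3q^2 = 0. The roots are q = 4/3 and q = 8; the profit-maximizing output is on the rising part of MC, so q* = 8.
Check: AVC at q = 8 is $10 ≤ P, so revenue covers variable cost.
Profit = P·q − TC = 26·8 − 399 = -$191, a loss, but smaller than the $319 fixed cost the firm would lose by shutting down.

Produce at q = 8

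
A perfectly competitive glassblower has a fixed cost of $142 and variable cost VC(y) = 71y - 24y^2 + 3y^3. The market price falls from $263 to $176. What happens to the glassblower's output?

MC = 71 - 48y + 9y^2; the shutdown threshold is min AVC = $23 (at y = 4).
With P = $263 above the shutdown price, P = MC gives y = 8.
At P = $176 ≥ min AVC, set P = MC: y = 7. The firm stays open but cuts output.

Output falls from 8 to 7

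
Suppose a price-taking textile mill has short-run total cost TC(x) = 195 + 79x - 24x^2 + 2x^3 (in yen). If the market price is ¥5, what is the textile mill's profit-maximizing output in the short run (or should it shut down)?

Strip out fixed cost: VC = 79x - 24x^2 + 2x^3. Then AVC = 79 - 24x + 2x^2 and MC = 79 - 48x + 6x^2.
AVC hits its minimum where MC = AVC, at x = 6, giving min AVC = 79 - 24·6 + 2·6^2 = ¥7.
Since P = ¥5 < min AVC = ¥7, price fails to cover variable cost at any output.
Shutting down limits the loss to fixed cost, ¥195.

Shut down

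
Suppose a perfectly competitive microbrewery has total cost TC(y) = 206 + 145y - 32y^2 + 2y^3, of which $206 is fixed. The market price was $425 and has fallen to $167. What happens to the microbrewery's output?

Output falls from 14 to 11

AVC = 145 - 32y + 2y^2, minimized at y = 8 where min AVC = $17. MC = 145 - 64y + 6y^2.
With P = $425 above the shutdown price, P = MC gives y = 14.
At P = $167 ≥ min AVC, set P = MC: y = 11. The firm stays open but cuts output.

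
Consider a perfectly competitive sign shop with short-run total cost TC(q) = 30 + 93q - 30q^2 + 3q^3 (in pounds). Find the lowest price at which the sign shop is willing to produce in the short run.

£18 per unit

The firm shuts down when price falls below the minimum of average variable cost. AVC = VC/q = 93 - 30q + 3q^2.
At the minimum of AVC, MC = AVC. MC = 93 - 60q + 9q^2; setting MC = AVC gives 6q^2 - 30q = 0, so q = 5. min AVC = 18.
The firm shuts down for any P below £18.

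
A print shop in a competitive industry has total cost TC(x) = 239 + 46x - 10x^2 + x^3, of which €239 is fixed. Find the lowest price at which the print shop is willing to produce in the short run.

Short-run supply begins at min AVC. From VC = 46x - 10x^2 + x^3, AVC = 46 - 10x + x^2.
dAVC/dx = -10 + 2x = 0 gives x = 5. min AVC = 46 - 10·5 + 5^2 = 21.
For P < €21 the firm produces nothing.

€21 per unit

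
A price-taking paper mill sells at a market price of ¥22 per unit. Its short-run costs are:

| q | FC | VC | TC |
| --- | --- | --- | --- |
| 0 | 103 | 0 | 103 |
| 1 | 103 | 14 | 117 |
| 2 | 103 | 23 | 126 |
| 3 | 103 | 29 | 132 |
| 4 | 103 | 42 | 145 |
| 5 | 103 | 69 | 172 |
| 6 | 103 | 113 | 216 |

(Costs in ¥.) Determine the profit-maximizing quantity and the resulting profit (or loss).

Compute π = P·q − TC at each output: q=0: -103; q=1: -95; q=2: -82; q=3: -66; q=4: -57; q=5: -62; q=6: -84.
Profit is maximized at q = 4. AVC there is 42/4 = ¥10.50 ≤ P, so producing beats shutting down (which would give -¥103).

q = 4; profit = -¥57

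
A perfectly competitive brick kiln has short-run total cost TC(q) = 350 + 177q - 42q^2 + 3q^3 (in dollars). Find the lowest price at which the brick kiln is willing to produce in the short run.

$30 per unit

The shutdown price is the minimum of AVC. VC = 177q - 42q^2 + 3q^3, so AVC = 177 - 42q + 3q^2.
dAVC/dq = -42 + 6q = 0 gives q = 7. min AVC = 177 - 42·7 + 3·7^2 = 30.
For P < $30 the firm produces nothing.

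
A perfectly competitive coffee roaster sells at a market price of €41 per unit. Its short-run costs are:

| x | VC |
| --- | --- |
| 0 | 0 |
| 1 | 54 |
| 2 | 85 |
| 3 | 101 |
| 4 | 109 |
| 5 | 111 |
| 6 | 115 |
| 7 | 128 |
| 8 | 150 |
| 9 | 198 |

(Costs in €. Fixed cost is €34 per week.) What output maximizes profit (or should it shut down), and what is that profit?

Tabulate TR − TC: x=0: -34; x=1: -47; x=2: -37; x=3: -12; x=4: 21; x=5: 60; x=6: 97; x=7: 125; x=8: 144; x=9: 137.
Profit is maximized at x = 8. AVC there is 150/8 = €18.75 ≤ P, so producing beats shutting down (which would give -€34).

x = 8; profit = €144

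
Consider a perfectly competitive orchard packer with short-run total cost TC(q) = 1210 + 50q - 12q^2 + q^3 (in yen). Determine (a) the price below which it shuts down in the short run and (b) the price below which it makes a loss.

Shutdown price = min AVC. AVC = 50 - 12q + q^2, with vertex at q = 6 and minimum ¥14.
ATC = 1210/q + 50 - 12q + q^2. Setting dATC/dq = −1210/q^2 − 12 + 2q = 0 gives q = 11 (since 2·11^3 − 12·11^2 = 1210).
min ATC = 1210/11 + 50 − 12·11 + 11^2 = ¥149. That is the break-even price.
Between these two prices the firm operates at a loss; above ¥149 it earns a profit.

Shutdown price = ¥14; break-even price = ¥149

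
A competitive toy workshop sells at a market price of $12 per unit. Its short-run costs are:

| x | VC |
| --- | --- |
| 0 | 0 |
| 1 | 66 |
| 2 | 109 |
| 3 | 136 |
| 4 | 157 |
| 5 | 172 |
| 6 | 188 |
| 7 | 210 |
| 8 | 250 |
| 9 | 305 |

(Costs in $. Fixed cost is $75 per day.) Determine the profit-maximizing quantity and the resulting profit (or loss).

Compute π = P·x − TC at each output: x=0: -75; x=1: -129; x=2: -160; x=3: -175; x=4: -184; x=5: -187; x=6: -191; x=7: -201; x=8: -229; x=9: -272.
Profit is highest at x = 0. Equivalently, the lowest AVC in the table is 210/7 ≈ $30 at x = 7, and P = $12 falls below it — price never covers variable cost, so the firm shuts down and loses only its fixed cost.

x = 0 (shut down); profit = -$75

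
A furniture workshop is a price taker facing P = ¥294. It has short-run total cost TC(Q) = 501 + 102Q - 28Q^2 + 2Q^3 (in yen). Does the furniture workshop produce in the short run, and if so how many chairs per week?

From TC, MC = TC'(Q) = 102 - 56Q + 6Q^2 and AVC = VC/Q = 102 - 28Q + 2Q^2.
AVC is minimized where dAVC/dQ = -28 + 4Q = 0, at Q = 7; min AVC = 102 - 28·7 + 2·7^2 = ¥4.
Since P = ¥294 ≥ min AVC = ¥4, price covers variable cost and the firm should produce.
Solving P = MC: -192 - 56Q + 6Q^2 = 0 ⇒ Q = -8/3 or 12. On the upward-sloping branch, Q* = 12.
Check: AVC at Q = 12 is ¥54 ≤ P, so revenue covers variable cost.
Profit = P·Q − TC = 294·12 − 1149 = ¥2379.

Produce at Q = 12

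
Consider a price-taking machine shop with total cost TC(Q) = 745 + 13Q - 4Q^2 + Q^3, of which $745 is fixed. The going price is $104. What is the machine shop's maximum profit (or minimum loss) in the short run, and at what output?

AVC = 13 - 4Q + Q^2 has its minimum $9 at Q = 2; price $104 clears that bar, so the firm operates.
With MC = 13 - 8Q + 3Q^2, P = MC on the upward-sloping part at Q* = 7.
TR = 104·7 = 728. TC = 745 + 238 = 983. Profit = 728 − 983 = -$255.
That loss of $255 beats the $745 the firm would lose by shutting down; producing recovers $490 of fixed cost.

Profit = -$255 at Q = 7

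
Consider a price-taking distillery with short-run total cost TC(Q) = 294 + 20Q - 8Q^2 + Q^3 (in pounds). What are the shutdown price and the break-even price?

Shutdown price = £4; break-even price = £55

AVC = 20 - 8Q + Q^2; minimized at Q = 4, giving min AVC = £4. That is the shutdown price.
ATC = 294/Q + 20 - 8Q + Q^2. Setting dATC/dQ = −294/Q^2 − 8 + 2Q = 0 gives Q = 7 (since 2·7^3 − 8·7^2 = 294).
min ATC = 294/7 + 20 − 8·7 + 7^2 = £55. That is the break-even price.
Between these two prices the firm operates at a loss; above £55 it earns a profit.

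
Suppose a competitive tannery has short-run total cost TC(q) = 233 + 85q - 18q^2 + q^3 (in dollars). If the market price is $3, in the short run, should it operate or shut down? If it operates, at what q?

From TC, MC = TC'(q) = 85 - 36q + 3q^2 and AVC = VC/q = 85 - 18q + q^2.
The AVC parabola has its vertex at q = 18/2 = 9, where AVC = 85 - 18·9 + 9^2 = $4.
With P < min AVC ($3 < $4), every unit sold adds to the loss.
Best response: produce nothing and absorb the $233 fixed cost.

Shut down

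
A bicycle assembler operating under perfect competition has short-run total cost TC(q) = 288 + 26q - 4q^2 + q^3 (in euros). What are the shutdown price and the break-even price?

Shutdown price = min AVC. AVC = 26 - 4q + q^2, with vertex at q = 2 and minimum €22.
ATC = 288/q + 26 - 4q + q^2. Setting dATC/dq = −288/q^2 − 4 + 2q = 0 gives q = 6 (since 2·6^3 − 4·6^2 = 288).
min ATC = 288/6 + 26 − 4·6 + 6^2 = €86. That is the break-even price.
For €22 ≤ P < €86 the firm produces at a loss; below €22 it shuts down.

Shutdown price = €22; break-even price = €86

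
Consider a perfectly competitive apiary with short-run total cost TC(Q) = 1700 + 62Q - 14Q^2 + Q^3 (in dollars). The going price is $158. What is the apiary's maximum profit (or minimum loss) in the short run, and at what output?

Profit = -$260 at Q = 12

AVC = 62 - 14Q + Q^2; min AVC = $13 at Q = 7. Since P = $158 ≥ min AVC, the firm produces.
MC = 62 - 28Q + 3Q^2. Setting P = MC and taking the root on the rising branch gives Q* = 12.
TR = 158·12 = 1896. TC = 1700 + 456 = 2156. Profit = 1896 − 2156 = -$260.
By producing, the firm covers all variable cost plus $1440 of fixed cost; shutting down would lose the full $1700.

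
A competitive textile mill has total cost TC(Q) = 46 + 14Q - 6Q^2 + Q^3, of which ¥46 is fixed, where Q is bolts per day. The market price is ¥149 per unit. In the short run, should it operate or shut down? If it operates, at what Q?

Produce at Q = 9

Strip out fixed cost: VC = 14Q - 6Q^2 + Q^3. Then AVC = 14 - 6Q + Q^2 and MC = 14 - 12Q + 3Q^2.
The AVC parabola has its vertex at Q = 6/2 = 3, where AVC = 14 - 6·3 + 3^2 = ¥5.
Because ¥149 ≥ ¥5, revenue can cover variable cost; the firm operates.
Solving P = MC: -135 - 12Q + 3Q^2 = 0 ⇒ Q = -5 or 9. On the upward-sloping branch, Q* = 9.
Check: AVC at Q = 9 is ¥41 ≤ P, so revenue covers variable cost.
Profit = P·Q − TC = 149·9 − 415 = ¥926.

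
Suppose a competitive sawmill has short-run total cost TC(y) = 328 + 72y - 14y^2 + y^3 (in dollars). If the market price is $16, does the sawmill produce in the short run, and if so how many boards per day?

Strip out fixed cost: VC = 72y - 14y^2 + y^3. Then AVC = 72 - 14y + y^2 and MC = 72 - 28y + 3y^2.
The AVC parabola has its vertex at y = 14/2 = 7, where AVC = 72 - 14·7 + 7^2 = $23.
Since P = $16 < min AVC = $23, price fails to cover variable cost at any output.
Shutting down limits the loss to fixed cost, $328.

Shut down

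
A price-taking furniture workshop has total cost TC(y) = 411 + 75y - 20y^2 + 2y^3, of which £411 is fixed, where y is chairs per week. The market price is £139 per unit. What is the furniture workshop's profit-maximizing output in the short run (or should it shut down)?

From TC, MC = TC'(y) = 75 - 40y + 6y^2 and AVC = VC/y = 75 - 20y + 2y^2.
AVC hits its minimum where MC = AVC, at y = 5, giving min AVC = 75 - 20·5 + 2·5^2 = £25.
P = £139 exceeds min AVC = £25, so the firm stays open.
Solving P = MC: -64 - 40y + 6y^2 = 0 ⇒ y = -4/3 or 8. On the upward-sloping branch, y* = 8.
Check: AVC at y = 8 is £43 ≤ P, so revenue covers variable cost.
Profit = P·y − TC = 139·8 − 755 = £357.

Produce at y = 8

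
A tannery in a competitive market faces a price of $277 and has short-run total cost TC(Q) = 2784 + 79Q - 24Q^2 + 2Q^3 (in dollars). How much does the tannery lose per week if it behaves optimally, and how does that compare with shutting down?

Profit = -$364 at Q = 11

AVC = 79 - 24Q + 2Q^2 has its minimum $7 at Q = 6; price $277 clears that bar, so the firm operates.
MC = 79 - 48Q + 6Q^2. Setting P = MC and taking the root on the rising branch gives Q* = 11.
TR = 277·11 = 3047. TC = 2784 + 627 = 3411. Profit = 3047 − 3411 = -$364.
By producing, the firm covers all variable cost plus $2420 of fixed cost; shutting down would lose the full $2784.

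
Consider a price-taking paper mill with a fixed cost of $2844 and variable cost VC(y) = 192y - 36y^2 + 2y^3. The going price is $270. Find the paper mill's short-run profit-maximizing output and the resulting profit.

Profit = -$140 at y = 13

AVC = 192 - 36y + 2y^2 has its minimum $30 at y = 9; price $270 clears that bar, so the firm operates.
MC = 192 - 72y + 6y^2. Setting P = MC and taking the root on the rising branch gives y* = 13.
TR = 270·13 = 3510. TC = 2844 + 806 = 3650. Profit = 3510 − 3650 = -$140.
By producing, the firm covers all variable cost plus $2704 of fixed cost; shutting down would lose the full $2844.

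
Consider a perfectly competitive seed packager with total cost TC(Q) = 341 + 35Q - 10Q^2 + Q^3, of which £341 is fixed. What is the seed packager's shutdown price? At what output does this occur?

£10 per unit, at Q = 5

Short-run supply begins at min AVC. From VC = 35Q - 10Q^2 + Q^3, AVC = 35 - 10Q + Q^2.
dAVC/dQ = -10 + 2Q = 0 gives Q = 5. min AVC = 35 - 10·5 + 5^2 = 10.
So the shutdown price is £10.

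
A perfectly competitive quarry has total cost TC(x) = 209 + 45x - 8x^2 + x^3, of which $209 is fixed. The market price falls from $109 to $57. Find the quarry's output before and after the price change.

MC = 45 - 16x + 3x^2; the shutdown threshold is min AVC = $29 (at x = 4).
With P = $109 above the shutdown price, P = MC gives x = 8.
At P = $57 ≥ min AVC, set P = MC: x = 6. The firm stays open but cuts output.

Output falls from 8 to 6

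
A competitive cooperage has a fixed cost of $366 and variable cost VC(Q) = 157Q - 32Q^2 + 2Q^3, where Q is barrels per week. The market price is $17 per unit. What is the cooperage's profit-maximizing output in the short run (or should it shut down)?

Shut down

From TC, MC = TC'(Q) = 157 - 64Q + 6Q^2 and AVC = VC/Q = 157 - 32Q + 2Q^2.
AVC is minimized where dAVC/dQ = -32 + 4Q = 0, at Q = 8; min AVC = 157 - 32·8 + 2·8^2 = $29.
With P < min AVC ($17 < $29), every unit sold adds to the loss.
Best response: produce nothing and absorb the $366 fixed cost.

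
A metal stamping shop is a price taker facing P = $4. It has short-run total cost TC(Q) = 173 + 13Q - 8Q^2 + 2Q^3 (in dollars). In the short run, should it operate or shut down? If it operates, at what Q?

From TC, MC = TC'(Q) = 13 - 16Q + 6Q^2 and AVC = VC/Q = 13 - 8Q + 2Q^2.
AVC is minimized where dAVC/dQ = -8 + 4Q = 0, at Q = 2; min AVC = 13 - 8·2 + 2·2^2 = $5.
With P < min AVC ($4 < $5), every unit sold adds to the loss.
The firm minimizes its loss by shutting down and losing only its fixed cost of $173.

Shut down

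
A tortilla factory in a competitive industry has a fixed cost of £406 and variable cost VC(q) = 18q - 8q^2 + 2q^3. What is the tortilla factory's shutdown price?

£10 per unit

The shutdown price is the minimum of AVC. VC = 18q - 8q^2 + 2q^3, so AVC = 18 - 8q + 2q^2.
dAVC/dq = -8 + 4q = 0 gives q = 2. min AVC = 18 - 8·2 + 2·2^2 = 10.
So the shutdown price is £10.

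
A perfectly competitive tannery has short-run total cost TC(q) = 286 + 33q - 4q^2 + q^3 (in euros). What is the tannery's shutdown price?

Short-run supply begins at min AVC. From VC = 33q - 4q^2 + q^3, AVC = 33 - 4q + q^2.
At the minimum of AVC, MC = AVC. MC = 33 - 8q + 3q^2; setting MC = AVC gives 2q^2 - 4q = 0, so q = 2. min AVC = 29.
For P < €29 the firm produces nothing.

€29 per unit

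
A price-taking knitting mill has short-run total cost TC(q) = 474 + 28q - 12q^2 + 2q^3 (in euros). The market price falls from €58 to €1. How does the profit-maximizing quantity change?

MC = 28 - 24q + 6q^2; the shutdown threshold is min AVC = €10 (at q = 3).
At P = €58 ≥ min AVC, set P = MC on the rising branch: q = 5.
At P = €1 < min AVC = €10, price no longer covers variable cost at any output, so the firm shuts down: q = 0.

Output falls from 5 to 0 (the firm shuts down)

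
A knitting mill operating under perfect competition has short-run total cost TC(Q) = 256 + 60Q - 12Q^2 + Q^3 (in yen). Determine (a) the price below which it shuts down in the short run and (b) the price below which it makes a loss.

Shutdown price = ¥24; break-even price = ¥60

AVC = 60 - 12Q + Q^2; minimized at Q = 6, giving min AVC = ¥24. That is the shutdown price.
ATC = 256/Q + 60 - 12Q + Q^2. Setting dATC/dQ = −256/Q^2 − 12 + 2Q = 0 gives Q = 8 (since 2·8^3 − 12·8^2 = 256).
min ATC = 256/8 + 60 − 12·8 + 8^2 = ¥60. That is the break-even price.
Between these two prices the firm operates at a loss; above ¥60 it earns a profit.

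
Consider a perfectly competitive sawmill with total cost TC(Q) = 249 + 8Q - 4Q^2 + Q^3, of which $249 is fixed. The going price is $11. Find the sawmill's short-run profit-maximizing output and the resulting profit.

AVC = 8 - 4Q + Q^2; min AVC = $4 at Q = 2. Since P = $11 ≥ min AVC, the firm produces.
With MC = 8 - 8Q + 3Q^2, P = MC on the upward-sloping part at Q* = 3.
TR = 11·3 = 33. TC = 249 + 15 = 264. Profit = 33 − 264 = -$231.
Shutting down would mean losing the fixed cost of $249, so operating at a loss of $231 is better by $18.

Profit = -$231 at Q = 3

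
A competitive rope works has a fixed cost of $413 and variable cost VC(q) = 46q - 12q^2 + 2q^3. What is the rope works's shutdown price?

$28 per unit

The shutdown price is the minimum of AVC. VC = 46q - 12q^2 + 2q^3, so AVC = 46 - 12q + 2q^2.
dAVC/dq = -12 + 4q = 0 gives q = 3. min AVC = 46 - 12·3 + 2·3^2 = 28.
For P < $28 the firm produces nothing.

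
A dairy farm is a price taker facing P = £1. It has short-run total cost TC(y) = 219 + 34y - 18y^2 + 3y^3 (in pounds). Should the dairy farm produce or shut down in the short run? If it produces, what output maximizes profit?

Shut down

Strip out fixed cost: VC = 34y - 18y^2 + 3y^3. Then AVC = 34 - 18y + 3y^2 and MC = 34 - 36y + 9y^2.
AVC is minimized where dAVC/dy = -18 + 6y = 0, at y = 3; min AVC = 34 - 18·3 + 3·3^2 = £7.
With P < min AVC (£1 < £7), every unit sold adds to the loss.
Best response: produce nothing and absorb the £219 fixed cost.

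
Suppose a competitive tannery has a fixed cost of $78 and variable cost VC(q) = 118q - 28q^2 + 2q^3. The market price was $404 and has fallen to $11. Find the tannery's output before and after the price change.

Output falls from 13 to 0 (the firm shuts down)

MC = 118 - 56q + 6q^2; the shutdown threshold is min AVC = $20 (at q = 7).
At P = $404 ≥ min AVC, set P = MC on the rising branch: q = 13.
At P = $11 < min AVC = $20, price no longer covers variable cost at any output, so the firm shuts down: q = 0.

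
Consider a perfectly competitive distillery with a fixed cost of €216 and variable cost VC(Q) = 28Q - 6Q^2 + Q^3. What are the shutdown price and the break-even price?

AVC = 28 - 6Q + Q^2; minimized at Q = 3, giving min AVC = €19. That is the shutdown price.
ATC = 216/Q + 28 - 6Q + Q^2. Setting dATC/dQ = −216/Q^2 − 6 + 2Q = 0 gives Q = 6 (since 2·6^3 − 6·6^2 = 216).
min ATC = 216/6 + 28 − 6·6 + 6^2 = €64. That is the break-even price.
Between these two prices the firm operates at a loss; above €64 it earns a profit.

Shutdown price = €19; break-even price = €64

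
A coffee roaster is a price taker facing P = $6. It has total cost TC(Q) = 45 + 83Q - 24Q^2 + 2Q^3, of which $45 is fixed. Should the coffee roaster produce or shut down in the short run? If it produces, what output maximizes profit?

Shut down

Strip out fixed cost: VC = 83Q - 24Q^2 + 2Q^3. Then AVC = 83 - 24Q + 2Q^2 and MC = 83 - 48Q + 6Q^2.
AVC hits its minimum where MC = AVC, at Q = 6, giving min AVC = 83 - 24·6 + 2·6^2 = $11.
Since P = $6 < min AVC = $11, price fails to cover variable cost at any output.
Best response: produce nothing and absorb the $45 fixed cost.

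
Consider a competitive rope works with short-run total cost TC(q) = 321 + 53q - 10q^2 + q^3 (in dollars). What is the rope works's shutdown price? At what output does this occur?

Short-run supply begins at min AVC. From VC = 53q - 10q^2 + q^3, AVC = 53 - 10q + q^2.
dAVC/dq = -10 + 2q = 0 gives q = 5. min AVC = 53 - 10·5 + 5^2 = 28.
The firm shuts down for any P below $28.

$28 per unit, at q = 5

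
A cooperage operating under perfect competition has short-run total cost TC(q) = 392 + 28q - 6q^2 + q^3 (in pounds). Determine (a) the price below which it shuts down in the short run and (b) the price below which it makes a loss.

Shutdown price = £19; break-even price = £91

AVC = 28 - 6q + q^2; minimized at q = 3, giving min AVC = £19. That is the shutdown price.
ATC = 392/q + 28 - 6q + q^2. Setting dATC/dq = −392/q^2 − 6 + 2q = 0 gives q = 7 (since 2·7^3 − 6·7^2 = 392).
min ATC = 392/7 + 28 − 6·7 + 7^2 = £91. That is the break-even price.
Between these two prices the firm operates at a loss; above £91 it earns a profit.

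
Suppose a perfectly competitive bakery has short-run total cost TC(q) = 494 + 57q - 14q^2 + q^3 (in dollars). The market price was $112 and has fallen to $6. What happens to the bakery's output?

MC = 57 - 28q + 3q^2; the shutdown threshold is min AVC = $8 (at q = 7).
With P = $112 above the shutdown price, P = MC gives q = 11.
At P = $6 < min AVC = $8, price no longer covers variable cost at any output, so the firm shuts down: q = 0.

Output falls from 11 to 0 (the firm shuts down)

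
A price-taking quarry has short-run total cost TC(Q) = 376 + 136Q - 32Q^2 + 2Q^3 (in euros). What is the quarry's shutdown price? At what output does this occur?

€8 per unit, at Q = 8

Short-run supply begins at min AVC. From VC = 136Q - 32Q^2 + 2Q^3, AVC = 136 - 32Q + 2Q^2.
At the minimum of AVC, MC = AVC. MC = 136 - 64Q + 6Q^2; setting MC = AVC gives 4Q^2 - 32Q = 0, so Q = 8. min AVC = 8.
The firm shuts down for any P below €8.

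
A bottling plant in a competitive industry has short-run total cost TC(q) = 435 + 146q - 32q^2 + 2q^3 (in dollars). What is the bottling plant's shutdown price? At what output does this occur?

The shutdown price is the minimum of AVC. VC = 146q - 32q^2 + 2q^3, so AVC = 146 - 32q + 2q^2.
dAVC/dq = -32 + 4q = 0 gives q = 8. min AVC = 146 - 32·8 + 2·8^2 = 18.
So the shutdown price is $18.

$18 per unit, at q = 8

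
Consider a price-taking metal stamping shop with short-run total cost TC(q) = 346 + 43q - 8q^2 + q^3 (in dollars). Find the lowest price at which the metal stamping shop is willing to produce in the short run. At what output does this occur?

$27 per unit, at q = 4

The firm shuts down when price falls below the minimum of average variable cost. AVC = VC/q = 43 - 8q + q^2.
dAVC/dq = -8 + 2q = 0 gives q = 4. min AVC = 43 - 8·4 + 4^2 = 27.
So the shutdown price is $27.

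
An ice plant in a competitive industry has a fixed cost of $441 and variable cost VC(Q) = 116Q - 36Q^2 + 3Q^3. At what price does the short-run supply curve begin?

$8 per unit

Short-run supply begins at min AVC. From VC = 116Q - 36Q^2 + 3Q^3, AVC = 116 - 36Q + 3Q^2.
At the minimum of AVC, MC = AVC. MC = 116 - 72Q + 9Q^2; setting MC = AVC gives 6Q^2 - 36Q = 0, so Q = 6. min AVC = 8.
So the shutdown price is $8.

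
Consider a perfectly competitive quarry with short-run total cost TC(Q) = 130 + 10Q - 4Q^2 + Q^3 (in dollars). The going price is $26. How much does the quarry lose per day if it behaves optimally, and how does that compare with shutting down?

Profit = -$66 at Q = 4

AVC = 10 - 4Q + Q^2 has its minimum $6 at Q = 2; price $26 clears that bar, so the firm operates.
With MC = 10 - 8Q + 3Q^2, P = MC on the upward-sloping part at Q* = 4.
TR = 26·4 = 104. TC = 130 + 40 = 170. Profit = 104 − 170 = -$66.
That loss of $66 beats the $130 the firm would lose by shutting down; producing recovers $64 of fixed cost.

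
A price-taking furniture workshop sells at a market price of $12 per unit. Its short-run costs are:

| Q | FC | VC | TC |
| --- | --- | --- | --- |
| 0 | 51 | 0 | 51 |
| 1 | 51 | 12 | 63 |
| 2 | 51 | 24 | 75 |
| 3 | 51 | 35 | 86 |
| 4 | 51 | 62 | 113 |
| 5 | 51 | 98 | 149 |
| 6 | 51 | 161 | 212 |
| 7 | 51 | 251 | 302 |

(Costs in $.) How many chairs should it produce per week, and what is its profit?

Q = 3; profit = -$50

Tabulate TR − TC: Q=0: -51; Q=1: -51; Q=2: -51; Q=3: -50; Q=4: -65; Q=5: -89; Q=6: -140; Q=7: -218.
Profit is maximized at Q = 3. AVC there is 35/3 = $11.67 ≤ P, so producing beats shutting down (which would give -$51).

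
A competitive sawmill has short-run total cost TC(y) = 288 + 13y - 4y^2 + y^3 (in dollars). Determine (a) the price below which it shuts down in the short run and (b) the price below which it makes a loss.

Shutdown price = $9; break-even price = $73

AVC = 13 - 4y + y^2; minimized at y = 2, giving min AVC = $9. That is the shutdown price.
ATC = 288/y + 13 - 4y + y^2. Setting dATC/dy = −288/y^2 − 4 + 2y = 0 gives y = 6 (since 2·6^3 − 4·6^2 = 288).
min ATC = 288/6 + 13 − 4·6 + 6^2 = $73. That is the break-even price.
For $9 ≤ P < $73 the firm produces at a loss; below $9 it shuts down.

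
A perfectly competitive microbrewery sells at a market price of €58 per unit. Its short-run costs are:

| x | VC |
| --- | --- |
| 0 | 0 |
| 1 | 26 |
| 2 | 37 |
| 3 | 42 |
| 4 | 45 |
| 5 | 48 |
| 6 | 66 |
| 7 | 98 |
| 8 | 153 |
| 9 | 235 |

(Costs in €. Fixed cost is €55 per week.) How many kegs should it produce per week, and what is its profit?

Profit at each row (π = 58x − TC): x=0: -55; x=1: -23; x=2: 24; x=3: 77; x=4: 132; x=5: 187; x=6: 227; x=7: 253; x=8: 256; x=9: 232.
Profit is maximized at x = 8. AVC there is 153/8 = €19.12 ≤ P, so producing beats shutting down (which would give -€55).

x = 8; profit = €256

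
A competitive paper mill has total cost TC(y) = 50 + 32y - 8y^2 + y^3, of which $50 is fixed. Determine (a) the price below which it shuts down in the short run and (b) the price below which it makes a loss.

Shutdown price = min AVC. AVC = 32 - 8y + y^2, with vertex at y = 4 and minimum $16.
ATC = 50/y + 32 - 8y + y^2. Setting dATC/dy = −50/y^2 − 8 + 2y = 0 gives y = 5 (since 2·5^3 − 8·5^2 = 50).
min ATC = 50/5 + 32 − 8·5 + 5^2 = $27. That is the break-even price.
For $16 ≤ P < $27 the firm produces at a loss; below $16 it shuts down.

Shutdown price = $16; break-even price = $27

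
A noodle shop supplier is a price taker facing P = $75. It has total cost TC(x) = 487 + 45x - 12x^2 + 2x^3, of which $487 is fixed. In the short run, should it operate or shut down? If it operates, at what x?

Produce at x = 5

From TC, MC = TC'(x) = 45 - 24x + 6x^2 and AVC = VC/x = 45 - 12x + 2x^2.
The AVC parabola has its vertex at x = 12/4 = 3, where AVC = 45 - 12·3 + 2·3^2 = $27.
Because $75 ≥ $27, revenue can cover variable cost; the firm operates.
P = MC gives -30 - 24x + 6x^2 = 0, with roots -1 and 5. Take the larger (rising MC): x* = 5.
Check: AVC at x = 5 is $35 ≤ P, so revenue covers variable cost.
Profit = P·x − TC = 75·5 − 662 = -$287, a loss, but smaller than the $487 fixed cost the firm would lose by shutting down.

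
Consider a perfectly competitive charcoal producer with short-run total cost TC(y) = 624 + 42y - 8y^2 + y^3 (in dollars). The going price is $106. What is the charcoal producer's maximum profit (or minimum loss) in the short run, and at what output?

Profit = -$112 at y = 8

AVC = 42 - 8y + y^2 has its minimum $26 at y = 4; price $106 clears that bar, so the firm operates.
MC = 42 - 16y + 3y^2. Setting P = MC and taking the root on the rising branch gives y* = 8.
TR = 106·8 = 848. TC = 624 + 336 = 960. Profit = 848 − 960 = -$112.
Shutting down would mean losing the fixed cost of $624, so operating at a loss of $112 is better by $512.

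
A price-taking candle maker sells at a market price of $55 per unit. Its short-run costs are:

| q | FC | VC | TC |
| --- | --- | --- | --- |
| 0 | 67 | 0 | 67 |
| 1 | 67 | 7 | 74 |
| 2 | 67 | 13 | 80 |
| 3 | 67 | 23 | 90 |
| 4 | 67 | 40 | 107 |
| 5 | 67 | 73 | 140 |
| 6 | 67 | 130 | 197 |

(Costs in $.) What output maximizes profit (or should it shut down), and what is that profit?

Compute π = P·q − TC at each output: q=0: -67; q=1: -19; q=2: 30; q=3: 75; q=4: 113; q=5: 135; q=6: 133.
Profit is maximized at q = 5. AVC there is 73/5 = $14.60 ≤ P, so producing beats shutting down (which would give -$67).

q = 5; profit = $135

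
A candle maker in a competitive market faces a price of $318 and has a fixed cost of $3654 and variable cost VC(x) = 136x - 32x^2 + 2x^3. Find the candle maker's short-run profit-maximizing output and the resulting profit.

Profit = -$274 at x = 13

AVC = 136 - 32x + 2x^2; min AVC = $8 at x = 8. Since P = $318 ≥ min AVC, the firm produces.
With MC = 136 - 64x + 6x^2, P = MC on the upward-sloping part at x* = 13.
TR = 318·13 = 4134. TC = 3654 + 754 = 4408. Profit = 4134 − 4408 = -$274.
By producing, the firm covers all variable cost plus $3380 of fixed cost; shutting down would lose the full $3654.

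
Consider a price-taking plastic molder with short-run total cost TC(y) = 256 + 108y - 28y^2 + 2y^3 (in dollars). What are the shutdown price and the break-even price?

Shutdown price = min AVC. AVC = 108 - 28y + 2y^2, with vertex at y = 7 and minimum $10.
ATC = 256/y + 108 - 28y + 2y^2. Setting dATC/dy = −256/y^2 − 28 + 4y = 0 gives y = 8 (since 4·8^3 − 28·8^2 = 256).
min ATC = 256/8 + 108 − 28·8 + 2·8^2 = $44. That is the break-even price.
For $10 ≤ P < $44 the firm produces at a loss; below $10 it shuts down.

Shutdown price = $10; break-even price = $44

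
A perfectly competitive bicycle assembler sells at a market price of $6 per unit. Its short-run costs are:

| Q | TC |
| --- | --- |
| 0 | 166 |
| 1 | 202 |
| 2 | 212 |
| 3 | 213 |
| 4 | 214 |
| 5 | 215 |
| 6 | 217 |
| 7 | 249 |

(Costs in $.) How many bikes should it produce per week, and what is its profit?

Q = 0 (shut down); profit = -$166

Tabulate TR − TC: Q=0: -166; Q=1: -196; Q=2: -200; Q=3: -195; Q=4: -190; Q=5: -185; Q=6: -181; Q=7: -207.
Profit is highest at Q = 0. Equivalently, the lowest AVC in the table is 51/6 ≈ $8.50 at Q = 6, and P = $6 falls below it — price never covers variable cost, so the firm shuts down and loses only its fixed cost.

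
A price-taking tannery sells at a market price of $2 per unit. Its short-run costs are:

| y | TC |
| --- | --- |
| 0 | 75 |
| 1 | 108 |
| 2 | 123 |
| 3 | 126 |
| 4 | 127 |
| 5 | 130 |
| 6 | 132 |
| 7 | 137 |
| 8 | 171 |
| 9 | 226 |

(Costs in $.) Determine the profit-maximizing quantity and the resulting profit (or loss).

Profit at each row (π = 2y − TC): y=0: -75; y=1: -106; y=2: -119; y=3: -120; y=4: -119; y=5: -120; y=6: -120; y=7: -123; y=8: -155; y=9: -208.
Profit is highest at y = 0. Equivalently, the lowest AVC in the table is 62/7 ≈ $8.86 at y = 7, and P = $2 falls below it — price never covers variable cost, so the firm shuts down and loses only its fixed cost.

y = 0 (shut down); profit = -$75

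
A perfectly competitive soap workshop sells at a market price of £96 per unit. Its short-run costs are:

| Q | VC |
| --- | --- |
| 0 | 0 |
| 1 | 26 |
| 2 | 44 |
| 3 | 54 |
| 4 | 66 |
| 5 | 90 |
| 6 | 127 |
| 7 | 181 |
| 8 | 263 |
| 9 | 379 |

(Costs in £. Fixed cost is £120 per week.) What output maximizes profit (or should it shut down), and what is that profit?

Tabulate TR − TC: Q=0: -120; Q=1: -50; Q=2: 28; Q=3: 114; Q=4: 198; Q=5: 270; Q=6: 329; Q=7: 371; Q=8: 385; Q=9: 365.
Profit is maximized at Q = 8. AVC there is 263/8 = £32.88 ≤ P, so producing beats shutting down (which would give -£120).

Q = 8; profit = £385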